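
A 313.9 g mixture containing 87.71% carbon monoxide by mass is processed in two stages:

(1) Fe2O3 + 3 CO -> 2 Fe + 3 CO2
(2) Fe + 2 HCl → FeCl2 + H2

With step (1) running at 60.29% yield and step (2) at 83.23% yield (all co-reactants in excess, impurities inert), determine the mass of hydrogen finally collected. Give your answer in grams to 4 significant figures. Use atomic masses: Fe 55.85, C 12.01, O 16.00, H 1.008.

Pure CO = 313.9 × 0.8771 = 275.32 g.
M(CO) = 12.01 + 16.00 = 28.01 g/mol.
M(H2) = 2(1.008) = 2.016 g/mol.
n(CO) = 275.32 / 28.01 = 9.8294 mol.
Step 1 (CO:Fe = 3:2): theoretical n(Fe) = 6.5529 mol; at 60.29% yield, n(Fe) = 3.9508 mol.
Step 2 (Fe:H2 = 1:1): theoretical n(H2) = 3.9508 mol, so theoretical mass = 3.9508 × 2.016 = 7.9647 g.
At 83.23% yield, actual mass of H2 = 7.9647 × 0.8323 = 6.6291 g.

6.629 g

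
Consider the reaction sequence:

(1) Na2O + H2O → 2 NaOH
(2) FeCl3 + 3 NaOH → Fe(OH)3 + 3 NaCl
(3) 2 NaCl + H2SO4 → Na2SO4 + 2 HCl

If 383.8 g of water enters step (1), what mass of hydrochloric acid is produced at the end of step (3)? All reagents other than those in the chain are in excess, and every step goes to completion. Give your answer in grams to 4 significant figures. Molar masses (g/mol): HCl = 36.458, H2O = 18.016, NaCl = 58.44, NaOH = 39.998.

1553 g

n(H2O) = 383.8 / 18.016 = 21.303 mol.
Reaction (1): H2O→NaOH ratio 1:2 ⇒ n(NaOH) = 42.607 mol.
Reaction (2): NaOH→NaCl ratio 3:3 ⇒ n(NaCl) = 42.607 mol.
Reaction (3): NaCl→HCl ratio 2:2 ⇒ n(HCl) = 42.607 mol.
Mass of HCl = 42.607 × 36.458 = 1553.4 g.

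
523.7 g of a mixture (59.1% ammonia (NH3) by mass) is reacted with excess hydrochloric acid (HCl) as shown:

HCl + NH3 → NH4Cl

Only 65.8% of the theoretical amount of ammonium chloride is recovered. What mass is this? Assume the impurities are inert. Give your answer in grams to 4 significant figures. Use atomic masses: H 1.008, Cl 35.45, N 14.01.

Pure NH3 available = 523.7 g × 0.591 = 309.51 g.
M(NH3) = 14.01 + 3(1.008) = 17.034 g/mol.
M(NH4Cl) = 14.01 + 4(1.008) + 35.45 = 53.492 g/mol.
n(NH3) = 309.51 g / 17.034 g/mol = 18.170 mol.
From the equation the NH3:NH4Cl mole ratio is 1:1, so n(NH4Cl) = 18.170 × 1/1 = 18.170 mol.
Mass of NH4Cl = 18.170 mol × 53.492 g/mol = 971.95 g.
Actual mass collected = 971.95 g × 0.658 = 639.54 g.

639.5 g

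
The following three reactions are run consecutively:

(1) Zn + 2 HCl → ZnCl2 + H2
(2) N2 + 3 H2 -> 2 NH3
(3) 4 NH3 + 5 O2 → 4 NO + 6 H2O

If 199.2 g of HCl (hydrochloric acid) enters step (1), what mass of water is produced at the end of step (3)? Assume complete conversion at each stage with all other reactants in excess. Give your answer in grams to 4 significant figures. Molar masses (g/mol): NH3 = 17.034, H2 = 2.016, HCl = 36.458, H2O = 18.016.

n(HCl) = 199.2 / 36.458 = 5.4638 mol.
Reaction (1): HCl→H2 ratio 2:1 ⇒ n(H2) = 2.7319 mol.
Reaction (2): H2→NH3 ratio 3:2 ⇒ n(NH3) = 1.8213 mol.
Reaction (3): NH3→H2O ratio 4:6 ⇒ n(H2O) = 2.7319 mol.
Mass of H2O = 2.7319 × 18.016 = 49.218 g.

49.22 g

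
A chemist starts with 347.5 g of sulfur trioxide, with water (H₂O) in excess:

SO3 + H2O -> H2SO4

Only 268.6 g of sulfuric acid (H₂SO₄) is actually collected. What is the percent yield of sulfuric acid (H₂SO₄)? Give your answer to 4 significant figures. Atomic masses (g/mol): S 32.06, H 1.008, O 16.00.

63.10 %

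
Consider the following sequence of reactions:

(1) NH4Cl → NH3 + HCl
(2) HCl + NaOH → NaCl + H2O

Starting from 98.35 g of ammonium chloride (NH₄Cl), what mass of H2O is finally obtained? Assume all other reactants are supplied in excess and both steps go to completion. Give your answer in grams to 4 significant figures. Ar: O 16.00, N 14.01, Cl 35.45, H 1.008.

M(NH4Cl) = 14.01 + 4(1.008) + 35.45 = 53.492 g/mol.
M(H2O) = 2(1.008) + 16.00 = 18.016 g/mol.
n(NH4Cl) = 98.350 / 53.492 = 1.8386 mol.
Step 1 gives a 1:1 ratio of NH4Cl to HCl, so n(HCl) = 1.8386 mol.
In step 2 the HCl:H2O ratio is 1:1, so n(H2O) = 1.8386 mol.
Mass of H2O = 1.8386 × 18.016 = 33.124 g.

33.12 g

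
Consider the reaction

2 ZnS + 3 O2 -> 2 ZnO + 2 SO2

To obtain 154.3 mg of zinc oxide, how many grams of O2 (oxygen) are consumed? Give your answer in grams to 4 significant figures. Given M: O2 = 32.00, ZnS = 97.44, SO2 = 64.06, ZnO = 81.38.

Convert: 154.3 mg = 0.15430 g.
n(ZnO) = 0.15430 g / 81.38 g/mol = 0.0018960 mol.
From the equation the ZnO:O2 mole ratio is 2:3, so n(O2) = 0.0018960 × 3/2 = 0.0028441 mol.
Mass of O2 = 0.0028441 mol × 32.00 g/mol = 0.091010 g.

0.09101 g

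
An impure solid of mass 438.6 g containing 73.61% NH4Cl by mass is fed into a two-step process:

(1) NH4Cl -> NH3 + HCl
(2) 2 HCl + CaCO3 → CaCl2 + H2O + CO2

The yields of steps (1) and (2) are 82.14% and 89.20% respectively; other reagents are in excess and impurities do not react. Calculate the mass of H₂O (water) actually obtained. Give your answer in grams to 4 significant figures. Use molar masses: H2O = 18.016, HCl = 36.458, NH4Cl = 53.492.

39.83 g

Pure NH4Cl = 438.6 × 0.7361 = 322.85 g.
n(NH4Cl) = 322.85 / 53.492 = 6.0355 mol.
Step 1 (NH4Cl:HCl = 1:1): theoretical n(HCl) = 6.0355 mol; at 82.14% yield, n(HCl) = 4.9576 mol.
Step 2 (HCl:H2O = 2:1): theoretical n(H2O) = 2.4788 mol, so theoretical mass = 2.4788 × 18.016 = 44.658 g.
At 89.20% yield, actual mass of H2O = 44.658 × 0.8920 = 39.835 g.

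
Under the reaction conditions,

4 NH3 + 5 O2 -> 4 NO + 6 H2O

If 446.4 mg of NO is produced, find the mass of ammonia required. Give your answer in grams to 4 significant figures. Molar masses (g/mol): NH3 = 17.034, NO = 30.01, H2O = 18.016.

0.2534 g

Convert: 446.4 mg = 0.44640 g.
n(NO) = 0.44640 g / 30.01 g/mol = 0.014875 mol.
From the equation the NO:NH3 mole ratio is 4:4, so n(NH3) = 0.014875 × 4/4 = 0.014875 mol.
Mass of NH3 = 0.014875 mol × 17.034 g/mol = 0.25338 g.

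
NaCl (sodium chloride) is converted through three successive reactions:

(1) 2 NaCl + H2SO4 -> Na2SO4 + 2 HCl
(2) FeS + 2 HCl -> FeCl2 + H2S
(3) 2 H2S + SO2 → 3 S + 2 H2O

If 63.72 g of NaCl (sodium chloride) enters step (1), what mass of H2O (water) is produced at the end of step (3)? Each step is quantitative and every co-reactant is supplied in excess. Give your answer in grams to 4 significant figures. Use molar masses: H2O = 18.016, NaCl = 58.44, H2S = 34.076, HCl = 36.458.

9.822 g

n(NaCl) = 63.72 / 58.44 = 1.0903 mol.
Reaction (1): NaCl→HCl ratio 2:2 ⇒ n(HCl) = 1.0903 mol.
Reaction (2): HCl→H2S ratio 2:1 ⇒ n(H2S) = 0.54517 mol.
Reaction (3): H2S→H2O ratio 2:2 ⇒ n(H2O) = 0.54517 mol.
Mass of H2O = 0.54517 × 18.016 = 9.8219 g.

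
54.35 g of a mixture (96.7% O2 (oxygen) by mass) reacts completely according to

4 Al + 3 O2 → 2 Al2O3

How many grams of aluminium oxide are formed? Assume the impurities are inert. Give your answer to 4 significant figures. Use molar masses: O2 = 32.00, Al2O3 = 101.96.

Mass of pure O2 = 54.35 g × 0.967 = 52.556 g.
n(O2) = 52.556 g / 32.00 g/mol = 1.6424 mol.
From the equation the O2:Al2O3 mole ratio is 3:2, so n(Al2O3) = 1.6424 × 2/3 = 1.0949 mol.
Mass of Al2O3 = 1.0949 mol × 101.96 g/mol = 111.64 g.

111.6 g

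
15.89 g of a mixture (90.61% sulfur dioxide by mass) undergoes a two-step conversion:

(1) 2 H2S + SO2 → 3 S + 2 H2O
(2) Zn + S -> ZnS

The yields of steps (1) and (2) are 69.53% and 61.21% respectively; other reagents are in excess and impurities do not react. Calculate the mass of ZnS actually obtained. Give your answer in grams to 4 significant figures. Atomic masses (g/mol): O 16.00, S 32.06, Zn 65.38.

27.96 g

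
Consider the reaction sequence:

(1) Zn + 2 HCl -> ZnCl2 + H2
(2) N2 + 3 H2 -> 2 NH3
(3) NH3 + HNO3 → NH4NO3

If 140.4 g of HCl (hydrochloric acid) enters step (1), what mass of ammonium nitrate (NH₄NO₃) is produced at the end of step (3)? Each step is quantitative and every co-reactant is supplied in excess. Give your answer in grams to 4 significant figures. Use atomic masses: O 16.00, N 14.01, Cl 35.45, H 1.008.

102.8 g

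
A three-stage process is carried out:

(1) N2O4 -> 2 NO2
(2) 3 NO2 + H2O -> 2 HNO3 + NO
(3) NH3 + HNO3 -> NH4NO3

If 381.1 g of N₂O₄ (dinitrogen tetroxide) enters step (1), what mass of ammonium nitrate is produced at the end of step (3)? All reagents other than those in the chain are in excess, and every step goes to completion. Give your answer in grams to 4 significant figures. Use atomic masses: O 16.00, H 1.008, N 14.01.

M(N2O4) = 2(14.01) + 4(16.00) = 92.02 g/mol.
M(NH4NO3) = 2(14.01) + 4(1.008) + 3(16.00) = 80.052 g/mol.
n(N2O4) = 381.1 / 92.02 = 4.1415 mol.
Reaction (1): N2O4→NO2 ratio 1:2 ⇒ n(NO2) = 8.2830 mol.
Reaction (2): NO2→HNO3 ratio 3:2 ⇒ n(HNO3) = 5.5220 mol.
Reaction (3): HNO3→NH4NO3 ratio 1:1 ⇒ n(NH4NO3) = 5.5220 mol.
Mass of NH4NO3 = 5.5220 × 80.052 = 442.05 g.

442.0 g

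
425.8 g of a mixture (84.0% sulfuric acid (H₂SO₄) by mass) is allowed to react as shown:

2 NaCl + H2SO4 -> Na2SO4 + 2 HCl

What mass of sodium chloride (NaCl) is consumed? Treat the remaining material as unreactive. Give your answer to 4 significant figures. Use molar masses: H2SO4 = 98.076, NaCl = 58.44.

Mass of pure H2SO4 = 425.8 g × 0.840 = 357.67 g.
n(H2SO4) = 357.67 g / 98.076 g/mol = 3.6469 mol.
From the equation the H2SO4:NaCl mole ratio is 1:2, so n(NaCl) = 3.6469 × 2/1 = 7.2938 mol.
Mass of NaCl = 7.2938 mol × 58.44 g/mol = 426.25 g.

426.2 g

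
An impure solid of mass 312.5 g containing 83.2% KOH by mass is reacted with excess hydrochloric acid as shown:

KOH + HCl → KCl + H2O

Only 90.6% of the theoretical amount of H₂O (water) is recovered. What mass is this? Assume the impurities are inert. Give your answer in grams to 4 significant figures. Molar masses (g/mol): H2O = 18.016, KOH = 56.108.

75.64 g

Pure KOH available = 312.5 g × 0.832 = 260.00 g.
n(KOH) = 260.00 g / 56.108 g/mol = 4.6339 mol.
From the equation the KOH:H2O mole ratio is 1:1, so n(H2O) = 4.6339 × 1/1 = 4.6339 mol.
Mass of H2O = 4.6339 mol × 18.016 g/mol = 83.485 g.
Actual mass collected = 83.485 g × 0.906 = 75.637 g.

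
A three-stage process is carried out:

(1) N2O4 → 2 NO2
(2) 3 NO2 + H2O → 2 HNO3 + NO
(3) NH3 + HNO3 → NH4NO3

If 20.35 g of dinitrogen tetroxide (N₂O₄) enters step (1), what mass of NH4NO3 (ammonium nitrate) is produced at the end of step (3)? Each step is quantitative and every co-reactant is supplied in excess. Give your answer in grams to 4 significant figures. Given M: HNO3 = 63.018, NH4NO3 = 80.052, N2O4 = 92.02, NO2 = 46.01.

23.60 g

n(N2O4) = 20.35 / 92.02 = 0.22115 mol.
Reaction (1): N2O4→NO2 ratio 1:2 ⇒ n(NO2) = 0.44230 mol.
Reaction (2): NO2→HNO3 ratio 3:2 ⇒ n(HNO3) = 0.29486 mol.
Reaction (3): HNO3→NH4NO3 ratio 1:1 ⇒ n(NH4NO3) = 0.29486 mol.
Mass of NH4NO3 = 0.29486 × 80.052 = 23.604 g.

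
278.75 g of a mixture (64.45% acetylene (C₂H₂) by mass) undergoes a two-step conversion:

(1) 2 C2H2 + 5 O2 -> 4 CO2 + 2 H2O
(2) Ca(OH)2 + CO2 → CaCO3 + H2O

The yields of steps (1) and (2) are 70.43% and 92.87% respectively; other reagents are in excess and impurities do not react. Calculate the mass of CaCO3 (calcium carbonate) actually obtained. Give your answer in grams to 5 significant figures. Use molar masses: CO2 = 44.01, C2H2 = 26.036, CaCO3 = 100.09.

Pure C2H2 = 278.75 × 0.6445 = 179.654 g.
n(C2H2) = 179.654 / 26.036 = 6.90023 mol.
Step 1 (C2H2:CO2 = 2:4): theoretical n(CO2) = 13.8005 mol; at 70.43% yield, n(CO2) = 9.71966 mol.
Step 2 (CO2:CaCO3 = 1:1): theoretical n(CaCO3) = 9.71966 mol, so theoretical mass = 9.71966 × 100.09 = 972.841 g.
At 92.87% yield, actual mass of CaCO3 = 972.841 × 0.9287 = 903.478 g.

903.48 g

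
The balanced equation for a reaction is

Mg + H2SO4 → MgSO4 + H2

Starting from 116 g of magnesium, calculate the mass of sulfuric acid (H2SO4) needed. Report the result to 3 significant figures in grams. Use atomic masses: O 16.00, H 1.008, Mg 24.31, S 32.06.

M(Mg) = 24.31 g/mol.
M(H2SO4) = 2(1.008) + 32.06 + 4(16.00) = 98.076 g/mol.
n(Mg) = 116.0 g / 24.31 g/mol = 4.772 mol.
From the equation the Mg:H2SO4 mole ratio is 1:1, so n(H2SO4) = 4.772 × 1/1 = 4.772 mol.
Mass of H2SO4 = 4.772 mol × 98.076 g/mol = 468.0 g.

468 g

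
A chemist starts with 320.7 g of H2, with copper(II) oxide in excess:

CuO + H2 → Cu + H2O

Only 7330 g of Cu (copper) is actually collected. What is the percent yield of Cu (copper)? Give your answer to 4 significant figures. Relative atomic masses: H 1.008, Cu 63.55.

M(H2) = 2(1.008) = 2.016 g/mol.
M(Cu) = 63.55 g/mol.
n(H2) = 320.70 g / 2.016 g/mol = 159.08 mol.
From the equation the H2:Cu mole ratio is 1:1, so n(Cu) = 159.08 × 1/1 = 159.08 mol.
Mass of Cu = 159.08 mol × 63.55 g/mol = 10109 g.
This is the theoretical yield. Percent yield = 7330 g / 10109 g × 100% = 72.507%.

72.51 %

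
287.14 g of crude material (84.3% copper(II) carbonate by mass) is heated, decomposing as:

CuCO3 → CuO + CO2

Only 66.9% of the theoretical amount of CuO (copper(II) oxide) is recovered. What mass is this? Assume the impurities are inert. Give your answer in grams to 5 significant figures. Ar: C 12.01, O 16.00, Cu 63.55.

Pure CuCO3 available = 287.14 g × 0.843 = 242.059 g.
M(CuCO3) = 63.55 + 12.01 + 3(16.00) = 123.56 g/mol.
M(CuO) = 63.55 + 16.00 = 79.55 g/mol.
n(CuCO3) = 242.059 g / 123.56 g/mol = 1.95904 mol.
From the equation the CuCO3:CuO mole ratio is 1:1, so n(CuO) = 1.95904 × 1/1 = 1.95904 mol.
Mass of CuO = 1.95904 mol × 79.55 g/mol = 155.842 g.
Actual mass collected = 155.842 g × 0.669 = 104.258 g.

104.26 g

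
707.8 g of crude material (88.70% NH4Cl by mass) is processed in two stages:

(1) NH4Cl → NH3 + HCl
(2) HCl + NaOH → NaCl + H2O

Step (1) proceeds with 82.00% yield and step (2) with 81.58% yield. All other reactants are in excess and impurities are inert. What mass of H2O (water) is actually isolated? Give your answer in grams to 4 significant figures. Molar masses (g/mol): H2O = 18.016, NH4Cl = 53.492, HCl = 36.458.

Pure NH4Cl = 707.8 × 0.8870 = 627.82 g.
n(NH4Cl) = 627.82 / 53.492 = 11.737 mol.
Step 1 (NH4Cl:HCl = 1:1): theoretical n(HCl) = 11.737 mol; at 82.00% yield, n(HCl) = 9.6241 mol.
Step 2 (HCl:H2O = 1:1): theoretical n(H2O) = 9.6241 mol, so theoretical mass = 9.6241 × 18.016 = 173.39 g.
At 81.58% yield, actual mass of H2O = 173.39 × 0.8158 = 141.45 g.

141.4 g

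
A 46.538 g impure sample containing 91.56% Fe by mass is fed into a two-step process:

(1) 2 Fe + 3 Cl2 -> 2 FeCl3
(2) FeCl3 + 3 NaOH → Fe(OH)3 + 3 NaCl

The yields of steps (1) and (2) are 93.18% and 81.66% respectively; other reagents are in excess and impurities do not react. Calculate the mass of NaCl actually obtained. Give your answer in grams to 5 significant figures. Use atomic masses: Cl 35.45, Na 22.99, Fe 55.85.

Pure Fe = 46.538 × 0.9156 = 42.6102 g.
M(Fe) = 55.85 g/mol.
M(NaCl) = 22.99 + 35.45 = 58.44 g/mol.
n(Fe) = 42.6102 / 55.85 = 0.762940 mol.
Step 1 (Fe:FeCl3 = 2:2): theoretical n(FeCl3) = 0.762940 mol; at 93.18% yield, n(FeCl3) = 0.710907 mol.
Step 2 (FeCl3:NaCl = 1:3): theoretical n(NaCl) = 2.13272 mol, so theoretical mass = 2.13272 × 58.44 = 124.636 g.
At 81.66% yield, actual mass of NaCl = 124.636 × 0.8166 = 101.778 g.

101.78 g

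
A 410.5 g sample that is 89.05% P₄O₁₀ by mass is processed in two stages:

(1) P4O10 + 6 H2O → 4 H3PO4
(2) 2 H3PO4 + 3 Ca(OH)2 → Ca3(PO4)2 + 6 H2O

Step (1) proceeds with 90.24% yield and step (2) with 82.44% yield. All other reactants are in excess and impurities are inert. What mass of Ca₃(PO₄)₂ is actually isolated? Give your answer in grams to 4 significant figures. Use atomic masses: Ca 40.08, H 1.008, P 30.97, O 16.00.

Pure P4O10 = 410.5 × 0.8905 = 365.55 g.
M(P4O10) = 4(30.97) + 10(16.00) = 283.88 g/mol.
M(Ca3(PO4)2) = 3(40.08) + 2(30.97) + 8(16.00) = 310.18 g/mol.
n(P4O10) = 365.55 / 283.88 = 1.2877 mol.
Step 1 (P4O10:H3PO4 = 1:4): theoretical n(H3PO4) = 5.1508 mol; at 90.24% yield, n(H3PO4) = 4.6481 mol.
Step 2 (H3PO4:Ca3(PO4)2 = 2:1): theoretical n(Ca3(PO4)2) = 2.3240 mol, so theoretical mass = 2.3240 × 310.18 = 720.87 g.
At 82.44% yield, actual mass of Ca3(PO4)2 = 720.87 × 0.8244 = 594.28 g.

594.3 g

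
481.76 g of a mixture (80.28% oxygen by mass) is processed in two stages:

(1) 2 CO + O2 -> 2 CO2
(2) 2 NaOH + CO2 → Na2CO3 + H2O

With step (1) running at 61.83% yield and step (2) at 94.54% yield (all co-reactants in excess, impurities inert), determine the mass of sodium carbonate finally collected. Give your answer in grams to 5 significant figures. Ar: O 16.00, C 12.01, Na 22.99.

1497.6 g

Pure O2 = 481.76 × 0.8028 = 386.757 g.
M(O2) = 2(16.00) = 32.00 g/mol.
M(Na2CO3) = 2(22.99) + 12.01 + 3(16.00) = 105.99 g/mol.
n(O2) = 386.757 / 32.00 = 12.0862 mol.
Step 1 (O2:CO2 = 1:2): theoretical n(CO2) = 24.1723 mol; at 61.83% yield, n(CO2) = 14.9457 mol.
Step 2 (CO2:Na2CO3 = 1:1): theoretical n(Na2CO3) = 14.9457 mol, so theoretical mass = 14.9457 × 105.99 = 1584.10 g.
At 94.54% yield, actual mass of Na2CO3 = 1584.10 × 0.9454 = 1497.61 g.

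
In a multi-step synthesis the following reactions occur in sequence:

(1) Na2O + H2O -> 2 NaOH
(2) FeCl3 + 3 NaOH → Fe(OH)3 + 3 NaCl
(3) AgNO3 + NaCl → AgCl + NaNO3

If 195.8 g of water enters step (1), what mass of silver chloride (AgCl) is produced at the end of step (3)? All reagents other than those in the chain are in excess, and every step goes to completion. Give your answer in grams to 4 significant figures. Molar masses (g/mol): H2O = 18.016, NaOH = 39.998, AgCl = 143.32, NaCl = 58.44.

3115 g

n(H2O) = 195.8 / 18.016 = 10.868 mol.
Reaction (1): H2O→NaOH ratio 1:2 ⇒ n(NaOH) = 21.736 mol.
Reaction (2): NaOH→NaCl ratio 3:3 ⇒ n(NaCl) = 21.736 mol.
Reaction (3): NaCl→AgCl ratio 1:1 ⇒ n(AgCl) = 21.736 mol.
Mass of AgCl = 21.736 × 143.32 = 3115.2 g.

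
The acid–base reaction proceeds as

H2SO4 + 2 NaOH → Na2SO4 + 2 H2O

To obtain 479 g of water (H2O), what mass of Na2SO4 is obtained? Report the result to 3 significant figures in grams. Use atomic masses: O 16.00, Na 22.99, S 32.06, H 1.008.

1890 g

M(H2O) = 2(1.008) + 16.00 = 18.016 g/mol.
M(Na2SO4) = 2(22.99) + 32.06 + 4(16.00) = 142.04 g/mol.
n(H2O) = 479.0 g / 18.016 g/mol = 26.59 mol.
From the equation the H2O:Na2SO4 mole ratio is 2:1, so n(Na2SO4) = 26.59 × 1/2 = 13.29 mol.
Mass of Na2SO4 = 13.29 mol × 142.04 g/mol = 1888 g.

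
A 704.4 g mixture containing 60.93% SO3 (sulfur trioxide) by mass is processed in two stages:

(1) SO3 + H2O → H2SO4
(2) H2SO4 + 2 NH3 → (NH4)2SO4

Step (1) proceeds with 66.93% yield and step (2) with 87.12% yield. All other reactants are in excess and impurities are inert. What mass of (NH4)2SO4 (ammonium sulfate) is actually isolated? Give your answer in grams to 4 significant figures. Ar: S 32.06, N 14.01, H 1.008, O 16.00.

Pure SO3 = 704.4 × 0.6093 = 429.19 g.
M(SO3) = 32.06 + 3(16.00) = 80.06 g/mol.
M((NH4)2SO4) = 2(14.01) + 8(1.008) + 32.06 + 4(16.00) = 132.144 g/mol.
n(SO3) = 429.19 / 80.06 = 5.3609 mol.
Step 1 (SO3:H2SO4 = 1:1): theoretical n(H2SO4) = 5.3609 mol; at 66.93% yield, n(H2SO4) = 3.5880 mol.
Step 2 (H2SO4:(NH4)2SO4 = 1:1): theoretical n((NH4)2SO4) = 3.5880 mol, so theoretical mass = 3.5880 × 132.144 = 474.14 g.
At 87.12% yield, actual mass of (NH4)2SO4 = 474.14 × 0.8712 = 413.07 g.

413.1 g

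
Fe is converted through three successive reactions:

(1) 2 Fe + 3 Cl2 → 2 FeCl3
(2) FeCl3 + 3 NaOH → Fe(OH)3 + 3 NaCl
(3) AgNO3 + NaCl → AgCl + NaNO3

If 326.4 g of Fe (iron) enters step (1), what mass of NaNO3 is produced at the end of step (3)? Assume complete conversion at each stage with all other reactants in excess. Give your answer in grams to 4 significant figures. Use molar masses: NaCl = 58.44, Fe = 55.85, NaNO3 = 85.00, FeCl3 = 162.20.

1490 g

n(Fe) = 326.4 / 55.85 = 5.8442 mol.
Reaction (1): Fe→FeCl3 ratio 2:2 ⇒ n(FeCl3) = 5.8442 mol.
Reaction (2): FeCl3→NaCl ratio 1:3 ⇒ n(NaCl) = 17.533 mol.
Reaction (3): NaCl→NaNO3 ratio 1:1 ⇒ n(NaNO3) = 17.533 mol.
Mass of NaNO3 = 17.533 × 85.00 = 1490.3 g.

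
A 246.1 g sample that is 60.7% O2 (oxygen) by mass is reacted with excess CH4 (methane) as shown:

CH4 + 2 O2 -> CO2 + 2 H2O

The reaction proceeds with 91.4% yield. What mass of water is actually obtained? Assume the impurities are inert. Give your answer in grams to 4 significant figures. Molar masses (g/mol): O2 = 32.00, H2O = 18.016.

76.87 g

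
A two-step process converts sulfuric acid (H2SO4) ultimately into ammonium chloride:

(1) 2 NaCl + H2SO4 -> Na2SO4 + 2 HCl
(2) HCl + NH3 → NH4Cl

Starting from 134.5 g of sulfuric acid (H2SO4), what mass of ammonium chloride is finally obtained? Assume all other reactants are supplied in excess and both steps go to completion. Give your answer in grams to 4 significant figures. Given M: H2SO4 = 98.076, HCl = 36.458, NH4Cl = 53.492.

n(H2SO4) = 134.50 / 98.076 = 1.3714 mol.
Step 1 gives a 1:2 ratio of H2SO4 to HCl, so n(HCl) = 2.7428 mol.
In step 2 the HCl:NH4Cl ratio is 1:1, so n(NH4Cl) = 2.7428 mol.
Mass of NH4Cl = 2.7428 × 53.492 = 146.72 g.

146.7 g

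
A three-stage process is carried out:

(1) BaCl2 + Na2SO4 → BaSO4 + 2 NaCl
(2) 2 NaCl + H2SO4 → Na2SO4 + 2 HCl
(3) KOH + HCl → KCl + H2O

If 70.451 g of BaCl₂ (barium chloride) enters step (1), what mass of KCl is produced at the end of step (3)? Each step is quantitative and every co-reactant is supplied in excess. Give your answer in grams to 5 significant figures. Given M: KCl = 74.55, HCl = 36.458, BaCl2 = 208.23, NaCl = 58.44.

n(BaCl2) = 70.451 / 208.23 = 0.338333 mol.
Reaction (1): BaCl2→NaCl ratio 1:2 ⇒ n(NaCl) = 0.676665 mol.
Reaction (2): NaCl→HCl ratio 2:2 ⇒ n(HCl) = 0.676665 mol.
Reaction (3): HCl→KCl ratio 1:1 ⇒ n(KCl) = 0.676665 mol.
Mass of KCl = 0.676665 × 74.55 = 50.4454 g.

50.445 g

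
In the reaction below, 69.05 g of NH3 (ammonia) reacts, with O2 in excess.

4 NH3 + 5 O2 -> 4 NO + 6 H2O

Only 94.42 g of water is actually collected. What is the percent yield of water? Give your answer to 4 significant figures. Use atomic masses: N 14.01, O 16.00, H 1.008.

86.19 %

M(NH3) = 14.01 + 3(1.008) = 17.034 g/mol.
M(H2O) = 2(1.008) + 16.00 = 18.016 g/mol.
n(NH3) = 69.050 g / 17.034 g/mol = 4.0537 mol.
From the equation the NH3:H2O mole ratio is 4:6, so n(H2O) = 4.0537 × 6/4 = 6.0805 mol.
Mass of H2O = 6.0805 mol × 18.016 g/mol = 109.55 g.
This is the theoretical yield. Percent yield = 94.42 g / 109.55 g × 100% = 86.192%.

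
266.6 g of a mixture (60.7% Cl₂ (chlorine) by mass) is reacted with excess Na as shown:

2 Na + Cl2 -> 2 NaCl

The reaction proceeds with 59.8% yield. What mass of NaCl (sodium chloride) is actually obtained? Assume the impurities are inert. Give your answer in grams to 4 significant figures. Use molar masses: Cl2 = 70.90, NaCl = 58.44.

Pure Cl2 available = 266.6 g × 0.607 = 161.83 g.
n(Cl2) = 161.83 g / 70.90 g/mol = 2.2825 mol.
From the equation the Cl2:NaCl mole ratio is 1:2, so n(NaCl) = 2.2825 × 2/1 = 4.5649 mol.
Mass of NaCl = 4.5649 mol × 58.44 g/mol = 266.77 g.
Actual mass collected = 266.77 g × 0.598 = 159.53 g.

159.5 g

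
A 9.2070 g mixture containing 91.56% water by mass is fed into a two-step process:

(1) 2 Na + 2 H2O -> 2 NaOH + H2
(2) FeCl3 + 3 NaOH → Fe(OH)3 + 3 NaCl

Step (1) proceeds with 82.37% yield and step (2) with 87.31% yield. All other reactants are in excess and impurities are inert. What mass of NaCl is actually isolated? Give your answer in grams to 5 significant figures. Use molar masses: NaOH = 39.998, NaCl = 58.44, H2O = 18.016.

Pure H2O = 9.2070 × 0.9156 = 8.42993 g.
n(H2O) = 8.42993 / 18.016 = 0.467913 mol.
Step 1 (H2O:NaOH = 2:2): theoretical n(NaOH) = 0.467913 mol; at 82.37% yield, n(NaOH) = 0.385420 mol.
Step 2 (NaOH:NaCl = 3:3): theoretical n(NaCl) = 0.385420 mol, so theoretical mass = 0.385420 × 58.44 = 22.5240 g.
At 87.31% yield, actual mass of NaCl = 22.5240 × 0.8731 = 19.6657 g.

19.666 g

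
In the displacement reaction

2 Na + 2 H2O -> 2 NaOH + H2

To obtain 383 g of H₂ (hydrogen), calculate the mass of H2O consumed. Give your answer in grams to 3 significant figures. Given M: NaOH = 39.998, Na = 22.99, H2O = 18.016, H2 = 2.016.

n(H2) = 383.0 g / 2.016 g/mol = 190.0 mol.
From the equation the H2:H2O mole ratio is 1:2, so n(H2O) = 190.0 × 2/1 = 380.0 mol.
Mass of H2O = 380.0 mol × 18.016 g/mol = 6845 g.

6850 g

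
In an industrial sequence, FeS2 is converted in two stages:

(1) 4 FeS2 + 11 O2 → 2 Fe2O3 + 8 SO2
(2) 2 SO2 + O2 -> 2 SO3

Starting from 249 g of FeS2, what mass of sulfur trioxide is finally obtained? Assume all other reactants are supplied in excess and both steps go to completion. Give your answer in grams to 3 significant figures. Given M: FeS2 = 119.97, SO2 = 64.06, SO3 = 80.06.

332 g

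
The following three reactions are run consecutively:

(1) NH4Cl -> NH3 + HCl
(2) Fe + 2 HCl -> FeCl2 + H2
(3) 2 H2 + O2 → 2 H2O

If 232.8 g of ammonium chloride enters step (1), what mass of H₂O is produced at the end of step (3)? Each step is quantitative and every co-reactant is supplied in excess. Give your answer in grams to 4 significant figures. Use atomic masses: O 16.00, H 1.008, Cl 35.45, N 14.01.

39.20 g

M(NH4Cl) = 14.01 + 4(1.008) + 35.45 = 53.492 g/mol.
M(H2O) = 2(1.008) + 16.00 = 18.016 g/mol.
n(NH4Cl) = 232.8 / 53.492 = 4.3521 mol.
Reaction (1): NH4Cl→HCl ratio 1:1 ⇒ n(HCl) = 4.3521 mol.
Reaction (2): HCl→H2 ratio 2:1 ⇒ n(H2) = 2.1760 mol.
Reaction (3): H2→H2O ratio 2:2 ⇒ n(H2O) = 2.1760 mol.
Mass of H2O = 2.1760 × 18.016 = 39.203 g.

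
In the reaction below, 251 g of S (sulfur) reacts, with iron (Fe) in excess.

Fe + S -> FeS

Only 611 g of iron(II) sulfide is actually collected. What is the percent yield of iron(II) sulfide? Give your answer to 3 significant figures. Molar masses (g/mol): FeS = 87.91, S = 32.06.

88.8 %

n(S) = 251.0 g / 32.06 g/mol = 7.829 mol.
From the equation the S:FeS mole ratio is 1:1, so n(FeS) = 7.829 × 1/1 = 7.829 mol.
Mass of FeS = 7.829 mol × 87.91 g/mol = 688.3 g.
This is the theoretical yield. Percent yield = 611 g / 688.3 g × 100% = 88.78%.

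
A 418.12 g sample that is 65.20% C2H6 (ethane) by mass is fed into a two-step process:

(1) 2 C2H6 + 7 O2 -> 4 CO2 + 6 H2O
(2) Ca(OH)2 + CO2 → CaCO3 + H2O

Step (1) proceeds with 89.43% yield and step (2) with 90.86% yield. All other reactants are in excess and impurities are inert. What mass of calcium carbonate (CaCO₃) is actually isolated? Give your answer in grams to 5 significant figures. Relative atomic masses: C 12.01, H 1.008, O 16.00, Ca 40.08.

Pure C2H6 = 418.12 × 0.6520 = 272.614 g.
M(C2H6) = 2(12.01) + 6(1.008) = 30.068 g/mol.
M(CaCO3) = 40.08 + 12.01 + 3(16.00) = 100.09 g/mol.
n(C2H6) = 272.614 / 30.068 = 9.06659 mol.
Step 1 (C2H6:CO2 = 2:4): theoretical n(CO2) = 18.1332 mol; at 89.43% yield, n(CO2) = 16.2165 mol.
Step 2 (CO2:CaCO3 = 1:1): theoretical n(CaCO3) = 16.2165 mol, so theoretical mass = 16.2165 × 100.09 = 1623.11 g.
At 90.86% yield, actual mass of CaCO3 = 1623.11 × 0.9086 = 1474.76 g.

1474.8 g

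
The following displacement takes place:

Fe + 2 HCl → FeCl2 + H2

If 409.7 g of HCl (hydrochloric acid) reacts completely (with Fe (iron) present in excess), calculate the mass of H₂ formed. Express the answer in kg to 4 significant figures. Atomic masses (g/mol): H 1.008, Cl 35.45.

M(HCl) = 1.008 + 35.45 = 36.458 g/mol.
M(H2) = 2(1.008) = 2.016 g/mol.
n(HCl) = 409.70 g / 36.458 g/mol = 11.238 mol.
From the equation the HCl:H2 mole ratio is 2:1, so n(H2) = 11.238 × 1/2 = 5.6188 mol.
Mass of H2 = 5.6188 mol × 2.016 g/mol = 11.327 g.
Converting to kg: 11.327 g = 0.01133 kg.

0.01133 kg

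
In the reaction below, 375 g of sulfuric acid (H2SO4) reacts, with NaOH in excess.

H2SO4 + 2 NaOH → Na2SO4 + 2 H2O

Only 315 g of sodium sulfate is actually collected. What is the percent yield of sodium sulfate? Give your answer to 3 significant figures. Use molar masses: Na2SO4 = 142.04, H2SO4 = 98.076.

58.0 %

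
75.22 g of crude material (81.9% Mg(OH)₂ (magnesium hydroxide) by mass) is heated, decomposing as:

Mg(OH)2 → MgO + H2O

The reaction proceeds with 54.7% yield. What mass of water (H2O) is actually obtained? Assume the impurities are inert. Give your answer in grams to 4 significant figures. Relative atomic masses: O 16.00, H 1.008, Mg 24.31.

10.41 g

Pure Mg(OH)2 available = 75.22 g × 0.819 = 61.605 g.
M(Mg(OH)2) = 24.31 + 2(16.00) + 2(1.008) = 58.326 g/mol.
M(H2O) = 2(1.008) + 16.00 = 18.016 g/mol.
n(Mg(OH)2) = 61.605 g / 58.326 g/mol = 1.0562 mol.
From the equation the Mg(OH)2:H2O mole ratio is 1:1, so n(H2O) = 1.0562 × 1/1 = 1.0562 mol.
Mass of H2O = 1.0562 mol × 18.016 g/mol = 19.029 g.
Actual mass collected = 19.029 g × 0.547 = 10.409 g.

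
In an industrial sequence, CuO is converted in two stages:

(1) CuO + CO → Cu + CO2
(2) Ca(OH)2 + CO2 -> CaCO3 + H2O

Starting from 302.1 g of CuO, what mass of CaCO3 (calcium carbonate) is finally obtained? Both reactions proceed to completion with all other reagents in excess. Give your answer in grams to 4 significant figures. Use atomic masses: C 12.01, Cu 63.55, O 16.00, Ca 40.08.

M(CuO) = 63.55 + 16.00 = 79.55 g/mol.
M(CaCO3) = 40.08 + 12.01 + 3(16.00) = 100.09 g/mol.
n(CuO) = 302.10 / 79.55 = 3.7976 mol.
Step 1 gives a 1:1 ratio of CuO to CO2, so n(CO2) = 3.7976 mol.
In step 2 the CO2:CaCO3 ratio is 1:1, so n(CaCO3) = 3.7976 mol.
Mass of CaCO3 = 3.7976 × 100.09 = 380.10 g.

380.1 g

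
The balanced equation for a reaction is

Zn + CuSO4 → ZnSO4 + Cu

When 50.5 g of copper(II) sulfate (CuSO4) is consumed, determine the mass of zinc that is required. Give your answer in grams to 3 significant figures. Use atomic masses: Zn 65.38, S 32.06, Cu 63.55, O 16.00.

M(CuSO4) = 63.55 + 32.06 + 4(16.00) = 159.61 g/mol.
M(Zn) = 65.38 g/mol.
n(CuSO4) = 50.50 g / 159.61 g/mol = 0.3164 mol.
From the equation the CuSO4:Zn mole ratio is 1:1, so n(Zn) = 0.3164 × 1/1 = 0.3164 mol.
Mass of Zn = 0.3164 mol × 65.38 g/mol = 20.69 g.

20.7 g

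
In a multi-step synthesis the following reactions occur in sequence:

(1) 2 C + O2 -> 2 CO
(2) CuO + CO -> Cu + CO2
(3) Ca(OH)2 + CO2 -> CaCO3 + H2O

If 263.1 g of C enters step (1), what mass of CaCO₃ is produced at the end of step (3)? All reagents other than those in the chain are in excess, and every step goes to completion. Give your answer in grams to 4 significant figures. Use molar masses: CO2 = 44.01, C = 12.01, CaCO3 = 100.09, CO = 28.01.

2193 g

n(C) = 263.1 / 12.01 = 21.907 mol.
Reaction (1): C→CO ratio 2:2 ⇒ n(CO) = 21.907 mol.
Reaction (2): CO→CO2 ratio 1:1 ⇒ n(CO2) = 21.907 mol.
Reaction (3): CO2→CaCO3 ratio 1:1 ⇒ n(CaCO3) = 21.907 mol.
Mass of CaCO3 = 21.907 × 100.09 = 2192.6 g.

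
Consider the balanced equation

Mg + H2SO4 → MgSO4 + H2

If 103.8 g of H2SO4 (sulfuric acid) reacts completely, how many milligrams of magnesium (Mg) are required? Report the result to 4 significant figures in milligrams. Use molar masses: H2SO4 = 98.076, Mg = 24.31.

25730 mg

n(H2SO4) = 103.80 g / 98.076 g/mol = 1.0584 mol.
From the equation the H2SO4:Mg mole ratio is 1:1, so n(Mg) = 1.0584 × 1/1 = 1.0584 mol.
Mass of Mg = 1.0584 mol × 24.31 g/mol = 25.729 g.
Converting to mg: 25.729 g = 25730 mg.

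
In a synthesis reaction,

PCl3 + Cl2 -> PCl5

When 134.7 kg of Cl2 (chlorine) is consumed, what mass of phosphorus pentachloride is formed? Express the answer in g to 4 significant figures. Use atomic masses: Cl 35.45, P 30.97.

M(Cl2) = 2(35.45) = 70.90 g/mol.
M(PCl5) = 30.97 + 5(35.45) = 208.22 g/mol.
Convert: 134.7 kg = 134700 g.
n(Cl2) = 134700 g / 70.90 g/mol = 1899.9 mol.
From the equation the Cl2:PCl5 mole ratio is 1:1, so n(PCl5) = 1899.9 × 1/1 = 1899.9 mol.
Mass of PCl5 = 1899.9 mol × 208.22 g/mol = 395590 g.

395600 g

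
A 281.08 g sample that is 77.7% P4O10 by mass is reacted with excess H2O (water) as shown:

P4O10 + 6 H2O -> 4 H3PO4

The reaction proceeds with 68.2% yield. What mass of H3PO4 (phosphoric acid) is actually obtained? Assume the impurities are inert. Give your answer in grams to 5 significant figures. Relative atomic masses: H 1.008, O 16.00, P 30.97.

205.66 g

Pure P4O10 available = 281.08 g × 0.777 = 218.399 g.
M(P4O10) = 4(30.97) + 10(16.00) = 283.88 g/mol.
M(H3PO4) = 3(1.008) + 30.97 + 4(16.00) = 97.994 g/mol.
n(P4O10) = 218.399 g / 283.88 g/mol = 0.769336 mol.
From the equation the P4O10:H3PO4 mole ratio is 1:4, so n(H3PO4) = 0.769336 × 4/1 = 3.07734 mol.
Mass of H3PO4 = 3.07734 mol × 97.994 g/mol = 301.561 g.
Actual mass collected = 301.561 g × 0.682 = 205.665 g.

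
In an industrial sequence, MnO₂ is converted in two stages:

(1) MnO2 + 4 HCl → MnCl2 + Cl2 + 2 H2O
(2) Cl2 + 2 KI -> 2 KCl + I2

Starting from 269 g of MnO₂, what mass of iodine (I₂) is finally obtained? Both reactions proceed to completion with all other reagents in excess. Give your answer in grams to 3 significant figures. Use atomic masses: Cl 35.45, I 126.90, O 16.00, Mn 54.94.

785 g

M(MnO2) = 54.94 + 2(16.00) = 86.94 g/mol.
M(I2) = 2(126.90) = 253.80 g/mol.
n(MnO2) = 269.0 / 86.94 = 3.094 mol.
Step 1 gives a 1:1 ratio of MnO2 to Cl2, so n(Cl2) = 3.094 mol.
In step 2 the Cl2:I2 ratio is 1:1, so n(I2) = 3.094 mol.
Mass of I2 = 3.094 × 253.80 = 785.3 g.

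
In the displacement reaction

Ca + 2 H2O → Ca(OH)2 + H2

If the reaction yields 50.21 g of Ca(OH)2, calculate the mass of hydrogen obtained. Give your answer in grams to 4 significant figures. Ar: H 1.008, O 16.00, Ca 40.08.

1.366 g

M(Ca(OH)2) = 40.08 + 2(16.00) + 2(1.008) = 74.096 g/mol.
M(H2) = 2(1.008) = 2.016 g/mol.
n(Ca(OH)2) = 50.210 g / 74.096 g/mol = 0.67763 mol.
From the equation the Ca(OH)2:H2 mole ratio is 1:1, so n(H2) = 0.67763 × 1/1 = 0.67763 mol.
Mass of H2 = 0.67763 mol × 2.016 g/mol = 1.3661 g.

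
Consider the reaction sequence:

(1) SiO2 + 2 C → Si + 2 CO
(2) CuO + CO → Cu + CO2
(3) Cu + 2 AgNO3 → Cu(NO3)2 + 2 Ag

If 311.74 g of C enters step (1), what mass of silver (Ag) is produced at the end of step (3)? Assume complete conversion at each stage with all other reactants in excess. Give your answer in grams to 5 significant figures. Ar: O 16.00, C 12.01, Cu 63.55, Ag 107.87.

5599.9 g

M(C) = 12.01 g/mol.
M(Ag) = 107.87 g/mol.
n(C) = 311.74 / 12.01 = 25.9567 mol.
Reaction (1): C→CO ratio 2:2 ⇒ n(CO) = 25.9567 mol.
Reaction (2): CO→Cu ratio 1:1 ⇒ n(Cu) = 25.9567 mol.
Reaction (3): Cu→Ag ratio 1:2 ⇒ n(Ag) = 51.9134 mol.
Mass of Ag = 51.9134 × 107.87 = 5599.90 g.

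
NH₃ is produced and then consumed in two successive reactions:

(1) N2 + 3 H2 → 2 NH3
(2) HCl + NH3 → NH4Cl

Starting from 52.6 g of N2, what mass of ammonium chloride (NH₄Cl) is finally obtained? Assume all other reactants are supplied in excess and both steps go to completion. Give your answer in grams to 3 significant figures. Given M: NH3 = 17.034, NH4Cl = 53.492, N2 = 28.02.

201 g

n(N2) = 52.60 / 28.02 = 1.877 mol.
Step 1 gives a 1:2 ratio of N2 to NH3, so n(NH3) = 3.754 mol.
In step 2 the NH3:NH4Cl ratio is 1:1, so n(NH4Cl) = 3.754 mol.
Mass of NH4Cl = 3.754 × 53.492 = 200.8 g.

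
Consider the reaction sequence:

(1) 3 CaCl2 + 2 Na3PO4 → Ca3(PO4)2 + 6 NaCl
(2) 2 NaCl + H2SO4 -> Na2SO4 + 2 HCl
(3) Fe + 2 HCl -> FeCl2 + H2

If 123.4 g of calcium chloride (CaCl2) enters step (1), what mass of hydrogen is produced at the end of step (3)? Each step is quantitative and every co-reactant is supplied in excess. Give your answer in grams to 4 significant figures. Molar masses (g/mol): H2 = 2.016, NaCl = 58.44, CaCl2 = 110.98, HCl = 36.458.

n(CaCl2) = 123.4 / 110.98 = 1.1119 mol.
Reaction (1): CaCl2→NaCl ratio 3:6 ⇒ n(NaCl) = 2.2238 mol.
Reaction (2): NaCl→HCl ratio 2:2 ⇒ n(HCl) = 2.2238 mol.
Reaction (3): HCl→H2 ratio 2:1 ⇒ n(H2) = 1.1119 mol.
Mass of H2 = 1.1119 × 2.016 = 2.2416 g.

2.242 g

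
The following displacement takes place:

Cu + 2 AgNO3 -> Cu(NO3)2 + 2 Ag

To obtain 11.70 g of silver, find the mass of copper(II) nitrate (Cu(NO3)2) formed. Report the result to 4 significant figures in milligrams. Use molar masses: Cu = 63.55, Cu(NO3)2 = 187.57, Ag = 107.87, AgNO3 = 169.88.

n(Ag) = 11.700 g / 107.87 g/mol = 0.10846 mol.
From the equation the Ag:Cu(NO3)2 mole ratio is 2:1, so n(Cu(NO3)2) = 0.10846 × 1/2 = 0.054232 mol.
Mass of Cu(NO3)2 = 0.054232 mol × 187.57 g/mol = 10.172 g.
Converting to mg: 10.172 g = 10170 mg.

10170 mg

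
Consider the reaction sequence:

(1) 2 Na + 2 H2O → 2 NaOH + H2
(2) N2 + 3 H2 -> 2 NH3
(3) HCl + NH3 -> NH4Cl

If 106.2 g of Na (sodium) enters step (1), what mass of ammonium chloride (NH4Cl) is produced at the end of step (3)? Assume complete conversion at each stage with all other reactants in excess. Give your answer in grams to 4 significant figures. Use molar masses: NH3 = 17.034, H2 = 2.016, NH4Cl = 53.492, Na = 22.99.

n(Na) = 106.2 / 22.99 = 4.6194 mol.
Reaction (1): Na→H2 ratio 2:1 ⇒ n(H2) = 2.3097 mol.
Reaction (2): H2→NH3 ratio 3:2 ⇒ n(NH3) = 1.5398 mol.
Reaction (3): NH3→NH4Cl ratio 1:1 ⇒ n(NH4Cl) = 1.5398 mol.
Mass of NH4Cl = 1.5398 × 53.492 = 82.367 g.

82.37 g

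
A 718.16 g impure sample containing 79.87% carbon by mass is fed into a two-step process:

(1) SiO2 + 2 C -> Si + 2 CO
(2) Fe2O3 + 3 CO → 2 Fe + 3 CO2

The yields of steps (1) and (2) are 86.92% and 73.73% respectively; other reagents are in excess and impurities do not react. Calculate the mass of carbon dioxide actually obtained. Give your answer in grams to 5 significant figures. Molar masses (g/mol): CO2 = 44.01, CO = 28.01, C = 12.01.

1347.0 g

Pure C = 718.16 × 0.7987 = 573.594 g.
n(C) = 573.594 / 12.01 = 47.7597 mol.
Step 1 (C:CO = 2:2): theoretical n(CO) = 47.7597 mol; at 86.92% yield, n(CO) = 41.5128 mol.
Step 2 (CO:CO2 = 3:3): theoretical n(CO2) = 41.5128 mol, so theoretical mass = 41.5128 × 44.01 = 1826.98 g.
At 73.73% yield, actual mass of CO2 = 1826.98 × 0.7373 = 1347.03 g.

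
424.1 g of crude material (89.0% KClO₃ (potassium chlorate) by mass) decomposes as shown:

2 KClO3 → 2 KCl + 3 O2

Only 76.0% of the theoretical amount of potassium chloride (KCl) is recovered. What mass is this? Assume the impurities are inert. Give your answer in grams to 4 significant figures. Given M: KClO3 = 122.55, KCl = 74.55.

Pure KClO3 available = 424.1 g × 0.890 = 377.45 g.
n(KClO3) = 377.45 g / 122.55 g/mol = 3.0800 mol.
From the equation the KClO3:KCl mole ratio is 2:2, so n(KCl) = 3.0800 × 2/2 = 3.0800 mol.
Mass of KCl = 3.0800 mol × 74.55 g/mol = 229.61 g.
Actual mass collected = 229.61 g × 0.760 = 174.50 g.

174.5 g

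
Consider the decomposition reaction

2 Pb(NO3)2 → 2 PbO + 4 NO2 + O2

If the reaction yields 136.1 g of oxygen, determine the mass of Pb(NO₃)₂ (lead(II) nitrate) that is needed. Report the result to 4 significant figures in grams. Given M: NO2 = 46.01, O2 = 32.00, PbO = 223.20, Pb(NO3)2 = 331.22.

2817 g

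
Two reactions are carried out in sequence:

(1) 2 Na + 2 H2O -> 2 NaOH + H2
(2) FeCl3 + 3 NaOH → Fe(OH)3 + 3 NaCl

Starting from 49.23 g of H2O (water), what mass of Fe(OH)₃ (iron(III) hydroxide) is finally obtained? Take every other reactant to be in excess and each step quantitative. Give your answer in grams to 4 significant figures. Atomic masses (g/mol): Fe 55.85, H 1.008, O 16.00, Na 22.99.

M(H2O) = 2(1.008) + 16.00 = 18.016 g/mol.
M(Fe(OH)3) = 55.85 + 3(16.00) + 3(1.008) = 106.874 g/mol.
n(H2O) = 49.230 / 18.016 = 2.7326 mol.
Step 1 gives a 2:2 ratio of H2O to NaOH, so n(NaOH) = 2.7326 mol.
In step 2 the NaOH:Fe(OH)3 ratio is 3:1, so n(Fe(OH)3) = 0.91086 mol.
Mass of Fe(OH)3 = 0.91086 × 106.874 = 97.347 g.

97.35 g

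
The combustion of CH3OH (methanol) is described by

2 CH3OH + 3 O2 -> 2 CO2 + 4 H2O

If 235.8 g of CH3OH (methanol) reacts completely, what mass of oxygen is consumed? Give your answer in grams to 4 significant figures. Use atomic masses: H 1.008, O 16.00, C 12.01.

353.2 g

M(CH3OH) = 12.01 + 4(1.008) + 16.00 = 32.042 g/mol.
M(O2) = 2(16.00) = 32.00 g/mol.
n(CH3OH) = 235.80 g / 32.042 g/mol = 7.3591 mol.
From the equation the CH3OH:O2 mole ratio is 2:3, so n(O2) = 7.3591 × 3/2 = 11.039 mol.
Mass of O2 = 11.039 mol × 32.00 g/mol = 353.24 g.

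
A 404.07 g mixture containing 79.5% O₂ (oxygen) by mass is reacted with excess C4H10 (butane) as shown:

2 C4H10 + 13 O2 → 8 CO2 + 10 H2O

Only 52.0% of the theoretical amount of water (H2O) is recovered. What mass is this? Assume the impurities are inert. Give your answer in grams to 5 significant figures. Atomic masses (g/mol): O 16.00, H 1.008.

Pure O2 available = 404.07 g × 0.795 = 321.236 g.
M(O2) = 2(16.00) = 32.00 g/mol.
M(H2O) = 2(1.008) + 16.00 = 18.016 g/mol.
n(O2) = 321.236 g / 32.00 g/mol = 10.0386 mol.
From the equation the O2:H2O mole ratio is 13:10, so n(H2O) = 10.0386 × 10/13 = 7.72201 mol.
Mass of H2O = 7.72201 mol × 18.016 g/mol = 139.120 g.
Actual mass collected = 139.120 g × 0.520 = 72.3423 g.

72.342 g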